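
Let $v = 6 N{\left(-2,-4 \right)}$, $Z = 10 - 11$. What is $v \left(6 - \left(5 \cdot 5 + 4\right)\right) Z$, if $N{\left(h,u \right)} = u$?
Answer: $-552$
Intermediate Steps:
$Z = -1$
$v = -24$ ($v = 6 \left(-4\right) = -24$)
$v \left(6 - \left(5 \cdot 5 + 4\right)\right) Z = - 24 \left(6 - \left(5 \cdot 5 + 4\right)\right) \left(-1\right) = - 24 \left(6 - \left(25 + 4\right)\right) \left(-1\right) = - 24 \left(6 - 29\right) \left(-1\right) = \left(-24\right) \left(-23\right) \left(-1\right) = 552 \left(-1\right) = -552$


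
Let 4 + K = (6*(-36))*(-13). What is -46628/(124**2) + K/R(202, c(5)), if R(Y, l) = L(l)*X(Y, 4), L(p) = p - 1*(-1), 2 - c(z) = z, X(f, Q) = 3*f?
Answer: -6226715/1164732 ≈ -5.3460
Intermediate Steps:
c(z) = 2 - z
L(p) = 1 + p (L(p) = p + 1 = 1 + p)
K = 2804 (K = -4 + (6*(-36))*(-13) = -4 - 216*(-13) = -4 + 2808 = 2804)
R(Y, l) = 3*Y*(1 + l) (R(Y, l) = (1 + l)*(3*Y) = 3*Y*(1 + l))
-46628/(124**2) + K/R(202, c(5)) = -46628/(124**2) + 2804/((3*202*(1 + (2 - 1*5)))) = -46628/15376 + 2804/((3*202*(1 + (2 - 5)))) = -46628*1/15376 + 2804/((3*202*(1 - 3))) = -11657/3844 + 2804/((3*202*(-2))) = -11657/3844 + 2804/(-1212) = -11657/3844 + 2804*(-1/1212) = -11657/3844 - 701/303 = -6226715/1164732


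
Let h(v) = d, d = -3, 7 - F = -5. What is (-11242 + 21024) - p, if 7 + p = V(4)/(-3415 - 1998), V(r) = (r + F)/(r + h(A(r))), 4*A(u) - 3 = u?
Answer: 52987873/5413 ≈ 9789.0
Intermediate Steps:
F = 12 (F = 7 - 1*(-5) = 7 + 5 = 12)
A(u) = ¾ + u/4
h(v) = -3
V(r) = (12 + r)/(-3 + r) (V(r) = (r + 12)/(r - 3) = (12 + r)/(-3 + r))
p = -37907/5413 (p = -7 + ((12 + 4)/(-3 + 4))/(-3415 - 1998) = -7 + (16/1)/(-5413) = -7 - 16/5413 = -37907/5413 ≈ -7.0030)
(-11242 + 21024) - p = (-11242 + 21024) - 1*(-37907/5413) = 9782 + 37907/5413 = 52987873/5413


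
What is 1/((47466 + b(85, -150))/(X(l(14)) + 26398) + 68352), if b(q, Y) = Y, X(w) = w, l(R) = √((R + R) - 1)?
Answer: 220521478817/15073479384691446 + 3943*√3/90440876308148676 ≈ 1.4630e-5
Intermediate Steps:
l(R) = √(-1 + 2*R) (l(R) = √(2*R - 1) = √(-1 + 2*R))
1/((47466 + b(85, -150))/(X(l(14)) + 26398) + 68352) = 1/((47466 - 150)/(√(-1 + 2*14) + 26398) + 68352) = 1/(47316/(√(-1 + 28) + 26398) + 68352) = 1/(47316/(√27 + 26398) + 68352) = 1/(47316/(3*√3 + 26398) + 68352) = 1/(47316/(26398 + 3*√3) + 68352) = 1/(68352 + 47316/(26398 + 3*√3))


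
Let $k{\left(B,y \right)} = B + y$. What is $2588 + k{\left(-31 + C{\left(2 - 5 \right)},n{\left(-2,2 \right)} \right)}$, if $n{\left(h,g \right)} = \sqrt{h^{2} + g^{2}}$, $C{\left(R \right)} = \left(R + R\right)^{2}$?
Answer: $2593 + 2 \sqrt{2} \approx 2595.8$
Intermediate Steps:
$C{\left(R \right)} = 4 R^{2}$ ($C{\left(R \right)} = \left(2 R\right)^{2} = 4 R^{2}$)
$n{\left(h,g \right)} = \sqrt{g^{2} + h^{2}}$
$2588 + k{\left(-31 + C{\left(2 - 5 \right)},n{\left(-2,2 \right)} \right)} = 2588 - \left(31 - \sqrt{2^{2} + \left(-2\right)^{2}} - 4 \left(2 - 5\right)^{2}\right) = 2588 - \left(31 - \sqrt{4 + 4} - 4 \left(2 - 5\right)^{2}\right) = 2588 - \left(31 - 36 - 2 \sqrt{2}\right) = 2588 + \left(\left(-31 + 4 \cdot 9\right) + 2 \sqrt{2}\right) = 2588 + \left(\left(-31 + 36\right) + 2 \sqrt{2}\right) = 2588 + \left(5 + 2 \sqrt{2}\right) = 2593 + 2 \sqrt{2}$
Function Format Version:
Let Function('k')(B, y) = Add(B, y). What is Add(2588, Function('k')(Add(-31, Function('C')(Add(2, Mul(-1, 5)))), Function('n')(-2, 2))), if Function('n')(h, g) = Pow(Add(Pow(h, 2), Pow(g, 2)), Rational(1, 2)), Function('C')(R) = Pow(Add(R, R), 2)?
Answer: Add(2593, Mul(2, Pow(2, Rational(1, 2)))) ≈ 2595.8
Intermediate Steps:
Function('C')(R) = Mul(4, Pow(R, 2)) (Function('C')(R) = Pow(Mul(2, R), 2) = Mul(4, Pow(R, 2)))
Function('n')(h, g) = Pow(Add(Pow(g, 2), Pow(h, 2)), Rational(1, 2))
Add(2588, Function('k')(Add(-31, Function('C')(Add(2, Mul(-1, 5)))), Function('n')(-2, 2))) = Add(2588, Add(Add(-31, Mul(4, Pow(Add(2, Mul(-1, 5)), 2))), Pow(Add(Pow(2, 2), Pow(-2, 2)), Rational(1, 2)))) = Add(2588, Add(Add(-31, Mul(4, Pow(Add(2, -5), 2))), Pow(Add(4, 4), Rational(1, 2)))) = Add(2588, Add(Add(-31, Mul(4, Pow(-3, 2))), Pow(8, Rational(1, 2)))) = Add(2588, Add(Add(-31, Mul(4, 9)), Mul(2, Pow(2, Rational(1, 2))))) = Add(2588, Add(Add(-31, 36), Mul(2, Pow(2, Rational(1, 2))))) = Add(2588, Add(5, Mul(2, Pow(2, Rational(1, 2))))) = Add(2593, Mul(2, Pow(2, Rational(1, 2))))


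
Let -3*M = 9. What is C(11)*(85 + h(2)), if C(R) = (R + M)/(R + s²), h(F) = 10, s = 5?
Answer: 190/9 ≈ 21.111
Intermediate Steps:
M = -3 (M = -⅓*9 = -3)
C(R) = (-3 + R)/(25 + R) (C(R) = (R - 3)/(R + 5²) = (-3 + R)/(R + 25) = (-3 + R)/(25 + R))
C(11)*(85 + h(2)) = ((-3 + 11)/(25 + 11))*(85 + 10) = (8/36)*95 = ((1/36)*8)*95 = (2/9)*95 = 190/9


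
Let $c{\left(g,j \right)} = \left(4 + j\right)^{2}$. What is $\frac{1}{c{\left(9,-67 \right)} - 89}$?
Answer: $\frac{1}{3880} \approx 0.00025773$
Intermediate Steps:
$\frac{1}{c{\left(9,-67 \right)} - 89} = \frac{1}{\left(4 - 67\right)^{2} - 89} = \frac{1}{\left(-63\right)^{2} - 89} = \frac{1}{3969 - 89} = \frac{1}{3880}$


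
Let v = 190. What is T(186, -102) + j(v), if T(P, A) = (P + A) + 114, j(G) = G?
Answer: 388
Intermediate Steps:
T(P, A) = 114 + A + P (T(P, A) = (A + P) + 114 = 114 + A + P)
T(186, -102) + j(v) = (114 - 102 + 186) + 190 = 198 + 190 = 388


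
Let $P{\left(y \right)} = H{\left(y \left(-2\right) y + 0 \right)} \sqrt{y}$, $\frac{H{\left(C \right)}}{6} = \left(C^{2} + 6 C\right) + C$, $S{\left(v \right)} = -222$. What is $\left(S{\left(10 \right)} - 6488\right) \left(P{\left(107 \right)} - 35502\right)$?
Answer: $238218420 - 21102605830680 \sqrt{107} \approx -2.1829 \cdot 10^{14}$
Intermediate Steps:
$H{\left(C \right)} = 6 C^{2} + 42 C$ ($H{\left(C \right)} = 6 \left(\left(C^{2} + 6 C\right) + C\right) = 6 \left(C^{2} + 7 C\right) = 6 C^{2} + 42 C$)
$P{\left(y \right)} = - 12 y^{\frac{5}{2}} \left(7 - 2 y^{2}\right)$ ($P{\left(y \right)} = 6 \left(y \left(-2\right) y + 0\right) \left(7 + \left(y \left(-2\right) y + 0\right)\right) \sqrt{y} = 6 \left(- 2 y y + 0\right) \left(7 + \left(- 2 y y + 0\right)\right) \sqrt{y} = 6 \left(- 2 y^{2} + 0\right) \left(7 + \left(- 2 y^{2} + 0\right)\right) \sqrt{y} = 6 \left(- 2 y^{2}\right) \left(7 - 2 y^{2}\right) \sqrt{y} = - 12 y^{2} \left(7 - 2 y^{2}\right) \sqrt{y} = - 12 y^{\frac{5}{2}} \left(7 - 2 y^{2}\right)$)
$\left(S{\left(10 \right)} - 6488\right) \left(P{\left(107 \right)} - 35502\right) = \left(-222 - 6488\right) \left(107^{\frac{5}{2}} \left(-84 + 24 \cdot 107^{2}\right) - 35502\right) = - 6710 \left(11449 \sqrt{107} \left(-84 + 24 \cdot 11449\right) - 35502\right) = - 6710 \left(11449 \sqrt{107} \left(-84 + 274776\right) - 35502\right) = - 6710 \left(11449 \sqrt{107} \cdot 274692 - 35502\right) = - 6710 \left(3144948708 \sqrt{107} - 35502\right) = - 6710 \left(-35502 + 3144948708 \sqrt{107}\right) = 238218420 - 21102605830680 \sqrt{107}$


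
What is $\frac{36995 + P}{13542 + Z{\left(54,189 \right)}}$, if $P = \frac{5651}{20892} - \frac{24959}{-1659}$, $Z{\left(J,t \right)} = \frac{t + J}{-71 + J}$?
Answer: $\frac{7269036546683}{2656918434996} \approx 2.7359$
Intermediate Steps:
$Z{\left(J,t \right)} = \frac{J + t}{-71 + J}$
$P = \frac{176939479}{11553276}$ ($P = 5651 \cdot \frac{1}{20892} - - \frac{24959}{1659} = \frac{5651}{20892} + \frac{24959}{1659} = \frac{176939479}{11553276} \approx 15.315$)
$\frac{36995 + P}{13542 + Z{\left(54,189 \right)}} = \frac{36995 + \frac{176939479}{11553276}}{13542 + \frac{54 + 189}{-71 + 54}} = \frac{427590385099}{11553276 \left(13542 + \frac{1}{-17} \cdot 243\right)} = \frac{427590385099}{11553276 \left(13542 - \frac{243}{17}\right)} = \frac{427590385099}{11553276 \cdot \frac{229971}{17}} = \frac{427590385099}{11553276} \cdot \frac{17}{229971} = \frac{7269036546683}{2656918434996}$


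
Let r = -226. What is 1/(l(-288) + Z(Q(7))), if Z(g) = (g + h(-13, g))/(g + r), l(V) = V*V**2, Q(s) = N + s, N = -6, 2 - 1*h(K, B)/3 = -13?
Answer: -225/5374771246 ≈ -4.1862e-8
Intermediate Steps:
h(K, B) = 45 (h(K, B) = 6 - 3*(-13) = 6 + 39 = 45)
Q(s) = -6 + s
l(V) = V**3
Z(g) = (45 + g)/(-226 + g) (Z(g) = (g + 45)/(g - 226) = (45 + g)/(-226 + g))
1/(l(-288) + Z(Q(7))) = 1/((-288)**3 + (45 + (-6 + 7))/(-226 + (-6 + 7))) = 1/(-23887872 + (45 + 1)/(-226 + 1)) = 1/(-23887872 + 46/(-225)) = 1/(-23887872 - 1/225*46) = 1/(-23887872 - 46/225) = 1/(-5374771246/225) = -225/5374771246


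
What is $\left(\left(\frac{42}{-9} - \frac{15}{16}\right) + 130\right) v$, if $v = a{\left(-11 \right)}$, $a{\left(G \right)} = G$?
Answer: $- \frac{65681}{48} \approx -1368.4$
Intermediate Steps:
$v = -11$
$\left(\left(\frac{42}{-9} - \frac{15}{16}\right) + 130\right) v = \left(\left(\frac{42}{-9} - \frac{15}{16}\right) + 130\right) \left(-11\right) = \left(\left(42 \left(- \frac{1}{9}\right) - \frac{15}{16}\right) + 130\right) \left(-11\right) = \left(\left(- \frac{14}{3} - \frac{15}{16}\right) + 130\right) \left(-11\right) = \left(- \frac{269}{48} + 130\right) \left(-11\right) = \frac{5971}{48} \left(-11\right) = - \frac{65681}{48}$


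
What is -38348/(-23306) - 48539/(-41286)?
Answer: 1357242731/481105758 ≈ 2.8211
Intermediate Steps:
-38348/(-23306) - 48539/(-41286) = -38348*(-1/23306) - 48539*(-1/41286) = 19174/11653 + 48539/41286 = 1357242731/481105758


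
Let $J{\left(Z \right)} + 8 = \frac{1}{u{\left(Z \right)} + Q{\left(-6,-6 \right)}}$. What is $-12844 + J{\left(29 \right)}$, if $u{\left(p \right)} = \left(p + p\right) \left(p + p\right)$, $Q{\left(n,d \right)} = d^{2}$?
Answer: $- \frac{43696799}{3400} \approx -12852.0$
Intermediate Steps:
$u{\left(p \right)} = 4 p^{2}$ ($u{\left(p \right)} = 2 p 2 p = 4 p^{2}$)
$J{\left(Z \right)} = -8 + \frac{1}{36 + 4 Z^{2}}$ ($J{\left(Z \right)} = -8 + \frac{1}{4 Z^{2} + \left(-6\right)^{2}} = -8 + \frac{1}{4 Z^{2} + 36} = -8 + \frac{1}{36 + 4 Z^{2}}$)
$-12844 + J{\left(29 \right)} = -12844 + \frac{-287 - 32 \cdot 29^{2}}{4 \left(9 + 29^{2}\right)} = -12844 + \frac{-287 - 26912}{4 \left(9 + 841\right)} = -12844 + \frac{-287 - 26912}{4 \cdot 850} = -12844 + \frac{1}{4} \cdot \frac{1}{850} \left(-27199\right) = -12844 - \frac{27199}{3400} = - \frac{43696799}{3400}$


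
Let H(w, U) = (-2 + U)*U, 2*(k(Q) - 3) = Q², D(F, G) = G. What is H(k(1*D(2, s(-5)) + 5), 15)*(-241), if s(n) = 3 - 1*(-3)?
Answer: -46995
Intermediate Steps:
s(n) = 6 (s(n) = 3 + 3 = 6)
k(Q) = 3 + Q²/2
H(w, U) = U*(-2 + U)
H(k(1*D(2, s(-5)) + 5), 15)*(-241) = (15*(-2 + 15))*(-241) = (15*13)*(-241) = 195*(-241) = -46995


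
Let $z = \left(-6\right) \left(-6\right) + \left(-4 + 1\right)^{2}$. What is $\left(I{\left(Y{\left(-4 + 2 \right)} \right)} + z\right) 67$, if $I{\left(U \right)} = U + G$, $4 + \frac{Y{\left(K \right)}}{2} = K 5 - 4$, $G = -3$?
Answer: $402$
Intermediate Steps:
$z = 45$ ($z = 36 + \left(-3\right)^{2} = 36 + 9 = 45$)
$Y{\left(K \right)} = -16 + 10 K$ ($Y{\left(K \right)} = -8 + 2 \left(K 5 - 4\right) = -8 + 2 \left(5 K - 4\right) = -8 + 2 \left(-4 + 5 K\right) = -8 + \left(-8 + 10 K\right) = -16 + 10 K$)
$I{\left(U \right)} = -3 + U$ ($I{\left(U \right)} = U - 3 = -3 + U$)
$\left(I{\left(Y{\left(-4 + 2 \right)} \right)} + z\right) 67 = \left(\left(-3 + \left(-16 + 10 \left(-4 + 2\right)\right)\right) + 45\right) 67 = \left(\left(-3 + \left(-16 + 10 \left(-2\right)\right)\right) + 45\right) 67 = \left(\left(-3 - 36\right) + 45\right) 67 = \left(-39 + 45\right) 67 = 6 \cdot 67 = 402$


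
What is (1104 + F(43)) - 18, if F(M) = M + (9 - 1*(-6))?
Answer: 1144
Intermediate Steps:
F(M) = 15 + M (F(M) = M + (9 + 6) = M + 15 = 15 + M)
(1104 + F(43)) - 18 = (1104 + (15 + 43)) - 18 = (1104 + 58) - 18 = 1162 - 18 = 1144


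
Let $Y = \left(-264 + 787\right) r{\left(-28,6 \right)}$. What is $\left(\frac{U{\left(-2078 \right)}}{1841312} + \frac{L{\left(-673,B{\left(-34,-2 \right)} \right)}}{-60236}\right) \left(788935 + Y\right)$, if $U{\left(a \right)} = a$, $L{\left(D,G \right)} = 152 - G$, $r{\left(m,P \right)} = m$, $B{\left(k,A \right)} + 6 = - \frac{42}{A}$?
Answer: $- \frac{3320917838889}{1260378064} \approx -2634.9$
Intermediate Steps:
$B{\left(k,A \right)} = -6 - \frac{42}{A}$
$Y = -14644$ ($Y = \left(-264 + 787\right) \left(-28\right) = 523 \left(-28\right) = -14644$)
$\left(\frac{U{\left(-2078 \right)}}{1841312} + \frac{L{\left(-673,B{\left(-34,-2 \right)} \right)}}{-60236}\right) \left(788935 + Y\right) = \left(- \frac{2078}{1841312} + \frac{152 - \left(-6 - \frac{42}{-2}\right)}{-60236}\right) \left(788935 - 14644\right) = \left(\left(-2078\right) \frac{1}{1841312} + \left(152 - \left(-6 - -21\right)\right) \left(- \frac{1}{60236}\right)\right) 774291 = \left(- \frac{1039}{920656} + \left(152 - \left(-6 + 21\right)\right) \left(- \frac{1}{60236}\right)\right) 774291 = \left(- \frac{1039}{920656} + \left(152 - 15\right) \left(- \frac{1}{60236}\right)\right) 774291 = \left(- \frac{1039}{920656} + 137 \left(- \frac{1}{60236}\right)\right) 774291 = \left(- \frac{1039}{920656} - \frac{137}{60236}\right) 774291 = \left(- \frac{4288979}{1260378064}\right) 774291 = - \frac{3320917838889}{1260378064}$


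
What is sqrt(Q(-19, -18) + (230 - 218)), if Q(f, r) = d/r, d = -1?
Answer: sqrt(434)/6 ≈ 3.4721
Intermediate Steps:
Q(f, r) = -1/r
sqrt(Q(-19, -18) + (230 - 218)) = sqrt(-1/(-18) + (230 - 218)) = sqrt(-1*(-1/18) + 12) = sqrt(1/18 + 12) = sqrt(217/18) = sqrt(434)/6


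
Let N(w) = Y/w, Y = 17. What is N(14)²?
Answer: 289/196 ≈ 1.4745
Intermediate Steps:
N(w) = 17/w
N(14)² = (17/14)² = 289/196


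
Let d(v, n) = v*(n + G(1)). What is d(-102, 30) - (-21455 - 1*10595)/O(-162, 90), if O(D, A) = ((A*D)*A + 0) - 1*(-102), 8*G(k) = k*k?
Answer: -8063562359/2624196 ≈ -3072.8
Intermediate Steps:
G(k) = k²/8 (G(k) = (k*k)/8 = k²/8)
O(D, A) = 102 + D*A² (O(D, A) = (D*A² + 0) + 102 = D*A² + 102 = 102 + D*A²)
d(v, n) = v*(⅛ + n) (d(v, n) = v*(n + (⅛)*1²) = v*(n + (⅛)*1) = v*(n + ⅛) = v*(⅛ + n))
d(-102, 30) - (-21455 - 1*10595)/O(-162, 90) = -102*(⅛ + 30) - (-21455 - 1*10595)/(102 - 162*90²) = -102*241/8 - (-21455 - 10595)/(102 - 162*8100) = -12291/4 - (-32050)/(102 - 1312200) = -12291/4 - (-32050)/(-1312098) = -12291/4 - (-32050)*(-1)/1312098 = -12291/4 - 1*16025/656049 = -12291/4 - 16025/656049 = -8063562359/2624196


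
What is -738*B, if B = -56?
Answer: 41328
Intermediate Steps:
-738*B = -738*(-56) = 41328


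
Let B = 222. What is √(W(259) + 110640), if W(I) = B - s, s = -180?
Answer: 3*√12338 ≈ 333.23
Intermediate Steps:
W(I) = 402 (W(I) = 222 - 1*(-180) = 222 + 180 = 402)
√(W(259) + 110640) = √(402 + 110640) = √111042 = 3*√12338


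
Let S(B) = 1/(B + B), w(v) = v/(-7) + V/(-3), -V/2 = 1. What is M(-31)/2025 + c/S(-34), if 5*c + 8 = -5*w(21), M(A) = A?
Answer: -101011/2025 ≈ -49.882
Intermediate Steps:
V = -2 (V = -2*1 = -2)
w(v) = ⅔ - v/7 (w(v) = v/(-7) - 2/(-3) = v*(-⅐) - 2*(-⅓) = -v/7 + ⅔ = ⅔ - v/7)
c = 11/15 (c = -8/5 + (-5*(⅔ - ⅐*21))/5 = -8/5 + (-5*(⅔ - 3))/5 = -8/5 + (-5*(-7/3))/5 = -8/5 + (⅕)*(35/3) = -8/5 + 7/3 = 11/15 ≈ 0.73333)
S(B) = 1/(2*B)
M(-31)/2025 + c/S(-34) = -31/2025 + 11/(15*(((½)/(-34)))) = -31*1/2025 + 11/(15*(((½)*(-1/34)))) = -31/2025 + 11/(15*(-1/68)) = -31/2025 + (11/15)*(-68) = -31/2025 - 748/15 = -101011/2025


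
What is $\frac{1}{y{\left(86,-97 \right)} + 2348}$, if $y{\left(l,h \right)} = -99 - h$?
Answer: $\frac{1}{2346} \approx 0.00042626$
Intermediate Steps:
$\frac{1}{y{\left(86,-97 \right)} + 2348} = \frac{1}{\left(-99 - -97\right) + 2348} = \frac{1}{\left(-99 + 97\right) + 2348} = \frac{1}{-2 + 2348} = \frac{1}{2346}$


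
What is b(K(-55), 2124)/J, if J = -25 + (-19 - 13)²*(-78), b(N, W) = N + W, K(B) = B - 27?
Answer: -2042/79897 ≈ -0.025558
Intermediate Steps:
K(B) = -27 + B
J = -79897 (J = -25 + (-32)²*(-78) = -25 + 1024*(-78) = -25 - 79872 = -79897)
b(K(-55), 2124)/J = ((-27 - 55) + 2124)/(-79897) = (-82 + 2124)*(-1/79897) = 2042*(-1/79897) = -2042/79897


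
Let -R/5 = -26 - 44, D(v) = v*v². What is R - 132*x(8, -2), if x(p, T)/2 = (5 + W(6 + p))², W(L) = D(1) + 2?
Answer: -16546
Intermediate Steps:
D(v) = v³
R = 350 (R = -5*(-26 - 44) = -5*(-70) = 350)
W(L) = 3 (W(L) = 1³ + 2 = 1 + 2 = 3)
x(p, T) = 128 (x(p, T) = 2*(5 + 3)² = 2*8² = 2*64 = 128)
R - 132*x(8, -2) = 350 - 132*128 = 350 - 16896 = -16546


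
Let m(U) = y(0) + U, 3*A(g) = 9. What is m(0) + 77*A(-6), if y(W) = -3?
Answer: 228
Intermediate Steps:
A(g) = 3 (A(g) = (⅓)*9 = 3)
m(U) = -3 + U
m(0) + 77*A(-6) = (-3 + 0) + 77*3 = -3 + 231 = 228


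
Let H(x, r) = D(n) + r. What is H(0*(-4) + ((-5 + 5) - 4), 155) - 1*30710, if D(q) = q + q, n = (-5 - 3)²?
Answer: -30427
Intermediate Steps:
n = 64 (n = (-8)² = 64)
D(q) = 2*q
H(x, r) = 128 + r (H(x, r) = 2*64 + r = 128 + r)
H(0*(-4) + ((-5 + 5) - 4), 155) - 1*30710 = (128 + 155) - 1*30710 = 283 - 30710 = -30427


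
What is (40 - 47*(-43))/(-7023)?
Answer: -687/2341 ≈ -0.29346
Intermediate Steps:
(40 - 47*(-43))/(-7023) = (40 + 2021)*(-1/7023) = 2061*(-1/7023) = -687/2341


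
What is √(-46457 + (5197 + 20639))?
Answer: I*√20621 ≈ 143.6*I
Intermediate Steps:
√(-46457 + (5197 + 20639)) = √(-46457 + 25836) = √(-20621) = I*√20621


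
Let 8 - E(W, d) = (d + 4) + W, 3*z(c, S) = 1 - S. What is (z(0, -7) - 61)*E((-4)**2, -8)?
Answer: 700/3 ≈ 233.33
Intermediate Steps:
z(c, S) = 1/3 - S/3 (z(c, S) = (1 - S)/3 = 1/3 - S/3)
E(W, d) = 4 - W - d (E(W, d) = 8 - ((d + 4) + W) = 8 - ((4 + d) + W) = 8 - (4 + W + d) = 8 + (-4 - W - d) = 4 - W - d)
(z(0, -7) - 61)*E((-4)**2, -8) = ((1/3 - 1/3*(-7)) - 61)*(4 - 1*(-4)**2 - 1*(-8)) = ((1/3 + 7/3) - 61)*(4 - 1*16 + 8) = (8/3 - 61)*(4 - 16 + 8) = -175/3*(-4) = 700/3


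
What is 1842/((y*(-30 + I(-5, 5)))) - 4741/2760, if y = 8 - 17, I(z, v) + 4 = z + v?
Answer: 67281/15640 ≈ 4.3019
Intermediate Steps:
I(z, v) = -4 + v + z (I(z, v) = -4 + (z + v) = -4 + (v + z) = -4 + v + z)
y = -9
1842/((y*(-30 + I(-5, 5)))) - 4741/2760 = 1842/((-9*(-30 + (-4 + 5 - 5)))) - 4741/2760 = 1842/((-9*(-30 - 4))) - 4741*1/2760 = 1842/((-9*(-34))) - 4741/2760 = 1842/306 - 4741/2760 = 1842*(1/306) - 4741/2760 = 307/51 - 4741/2760 = 67281/15640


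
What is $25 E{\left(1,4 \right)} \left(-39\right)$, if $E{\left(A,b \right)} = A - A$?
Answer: $0$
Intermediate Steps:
$E{\left(A,b \right)} = 0$
$25 E{\left(1,4 \right)} \left(-39\right) = 25 \cdot 0 \left(-39\right) = 0 \left(-39\right) = 0$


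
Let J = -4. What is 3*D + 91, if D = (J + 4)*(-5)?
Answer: 91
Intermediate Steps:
D = 0 (D = (-4 + 4)*(-5) = 0*(-5) = 0)
3*D + 91 = 3*0 + 91 = 0 + 91 = 91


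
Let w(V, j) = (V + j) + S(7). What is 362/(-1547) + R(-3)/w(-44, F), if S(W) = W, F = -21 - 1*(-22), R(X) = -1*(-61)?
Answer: -107399/55692 ≈ -1.9284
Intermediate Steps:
R(X) = 61
F = 1 (F = -21 + 22 = 1)
w(V, j) = 7 + V + j (w(V, j) = (V + j) + 7 = 7 + V + j)
362/(-1547) + R(-3)/w(-44, F) = 362/(-1547) + 61/(7 - 44 + 1) = 362*(-1/1547) + 61/(-36) = -362/1547 + 61*(-1/36) = -362/1547 - 61/36 = -107399/55692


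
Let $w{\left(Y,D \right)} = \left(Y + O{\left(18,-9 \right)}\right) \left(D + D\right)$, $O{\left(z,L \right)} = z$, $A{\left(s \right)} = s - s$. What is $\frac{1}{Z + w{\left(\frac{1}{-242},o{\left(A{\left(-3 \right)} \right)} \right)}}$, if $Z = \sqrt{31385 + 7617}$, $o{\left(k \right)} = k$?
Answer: $\frac{\sqrt{39002}}{39002} \approx 0.0050636$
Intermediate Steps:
$A{\left(s \right)} = 0$
$Z = \sqrt{39002} \approx 197.49$
$w{\left(Y,D \right)} = 2 D \left(18 + Y\right)$ ($w{\left(Y,D \right)} = \left(Y + 18\right) \left(D + D\right) = \left(18 + Y\right) 2 D = 2 D \left(18 + Y\right)$)
$\frac{1}{Z + w{\left(\frac{1}{-242},o{\left(A{\left(-3 \right)} \right)} \right)}} = \frac{1}{\sqrt{39002} + 2 \cdot 0 \left(18 + \frac{1}{-242}\right)} = \frac{1}{\sqrt{39002} + 2 \cdot 0 \left(18 - \frac{1}{242}\right)} = \frac{1}{\sqrt{39002} + 2 \cdot 0 \cdot \frac{4355}{242}} = \frac{1}{\sqrt{39002} + 0} = \frac{1}{\sqrt{39002}} = \frac{\sqrt{39002}}{39002}$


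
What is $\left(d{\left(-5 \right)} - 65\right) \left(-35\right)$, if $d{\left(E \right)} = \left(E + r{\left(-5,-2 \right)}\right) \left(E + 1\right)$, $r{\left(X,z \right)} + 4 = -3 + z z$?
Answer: $1155$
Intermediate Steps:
$r{\left(X,z \right)} = -7 + z^{2}$ ($r{\left(X,z \right)} = -4 + \left(-3 + z z\right) = -4 + \left(-3 + z^{2}\right) = -7 + z^{2}$)
$d{\left(E \right)} = \left(1 + E\right) \left(-3 + E\right)$ ($d{\left(E \right)} = \left(E - \left(7 - \left(-2\right)^{2}\right)\right) \left(E + 1\right) = \left(E + \left(-7 + 4\right)\right) \left(1 + E\right) = \left(E - 3\right) \left(1 + E\right) = \left(-3 + E\right) \left(1 + E\right) = \left(1 + E\right) \left(-3 + E\right)$)
$\left(d{\left(-5 \right)} - 65\right) \left(-35\right) = \left(\left(-3 + \left(-5\right)^{2} - -10\right) - 65\right) \left(-35\right) = \left(\left(-3 + 25 + 10\right) - 65\right) \left(-35\right) = \left(32 - 65\right) \left(-35\right) = \left(-33\right) \left(-35\right) = 1155$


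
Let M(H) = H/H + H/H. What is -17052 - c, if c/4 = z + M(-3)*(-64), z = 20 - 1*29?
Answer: -16504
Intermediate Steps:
M(H) = 2 (M(H) = 1 + 1 = 2)
z = -9 (z = 20 - 29 = -9)
c = -548 (c = 4*(-9 + 2*(-64)) = 4*(-9 - 128) = 4*(-137) = -548)
-17052 - c = -17052 - 1*(-548) = -17052 + 548 = -16504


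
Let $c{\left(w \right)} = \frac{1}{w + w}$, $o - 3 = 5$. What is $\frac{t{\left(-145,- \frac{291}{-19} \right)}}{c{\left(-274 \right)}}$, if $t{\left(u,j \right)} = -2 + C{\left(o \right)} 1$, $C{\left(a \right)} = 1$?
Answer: $548$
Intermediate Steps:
$o = 8$ ($o = 3 + 5 = 8$)
$t{\left(u,j \right)} = -1$ ($t{\left(u,j \right)} = -2 + 1 \cdot 1 = -2 + 1 = -1$)
$c{\left(w \right)} = \frac{1}{2 w}$
$\frac{t{\left(-145,- \frac{291}{-19} \right)}}{c{\left(-274 \right)}} = - \frac{1}{\frac{1}{2} \frac{1}{-274}} = - \frac{1}{\frac{1}{2} \left(- \frac{1}{274}\right)} = - \frac{1}{- \frac{1}{548}} = \left(-1\right) \left(-548\right) = 548$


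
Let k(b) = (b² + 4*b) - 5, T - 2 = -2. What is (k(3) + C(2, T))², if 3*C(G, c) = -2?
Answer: 2116/9 ≈ 235.11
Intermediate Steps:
T = 0 (T = 2 - 2 = 0)
C(G, c) = -⅔ (C(G, c) = (⅓)*(-2) = -⅔)
k(b) = -5 + b² + 4*b
(k(3) + C(2, T))² = ((-5 + 3² + 4*3) - ⅔)² = ((-5 + 9 + 12) - ⅔)² = (16 - ⅔)² = (46/3)² = 2116/9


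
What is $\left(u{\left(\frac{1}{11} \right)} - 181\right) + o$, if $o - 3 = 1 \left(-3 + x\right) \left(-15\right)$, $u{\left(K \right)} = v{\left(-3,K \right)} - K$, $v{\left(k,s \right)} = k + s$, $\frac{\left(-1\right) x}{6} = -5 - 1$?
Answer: $-676$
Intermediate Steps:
$x = 36$ ($x = - 6 \left(-5 - 1\right) = \left(-6\right) \left(-6\right) = 36$)
$u{\left(K \right)} = -3$ ($u{\left(K \right)} = \left(-3 + K\right) - K = -3$)
$o = -492$ ($o = 3 + 1 \left(-3 + 36\right) \left(-15\right) = 3 + 1 \cdot 33 \left(-15\right) = 3 + 33 \left(-15\right) = 3 - 495 = -492$)
$\left(u{\left(\frac{1}{11} \right)} - 181\right) + o = \left(-3 - 181\right) - 492 = -184 - 492 = -676$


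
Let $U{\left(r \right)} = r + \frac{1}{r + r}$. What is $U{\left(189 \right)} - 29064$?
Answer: $- \frac{10914749}{378} \approx -28875.0$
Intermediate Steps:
$U{\left(r \right)} = r + \frac{1}{2 r}$
$U{\left(189 \right)} - 29064 = \left(189 + \frac{1}{2 \cdot 189}\right) - 29064 = \left(189 + \frac{1}{2} \cdot \frac{1}{189}\right) - 29064 = \left(189 + \frac{1}{378}\right) - 29064 = \frac{71443}{378} - 29064 = - \frac{10914749}{378}$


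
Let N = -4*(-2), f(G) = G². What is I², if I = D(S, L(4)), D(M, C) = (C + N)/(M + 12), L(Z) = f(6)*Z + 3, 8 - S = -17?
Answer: 24025/1369 ≈ 17.549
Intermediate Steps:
S = 25 (S = 8 - 1*(-17) = 8 + 17 = 25)
N = 8
L(Z) = 3 + 36*Z (L(Z) = 6²*Z + 3 = 36*Z + 3 = 3 + 36*Z)
D(M, C) = (8 + C)/(12 + M) (D(M, C) = (C + 8)/(M + 12) = (8 + C)/(12 + M))
I = 155/37 (I = (8 + (3 + 36*4))/(12 + 25) = (8 + (3 + 144))/37 = (8 + 147)/37 = (1/37)*155 = 155/37 ≈ 4.1892)
I² = (155/37)² = 24025/1369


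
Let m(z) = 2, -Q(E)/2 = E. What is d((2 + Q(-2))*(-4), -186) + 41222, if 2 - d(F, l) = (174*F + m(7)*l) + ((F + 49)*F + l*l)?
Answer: 11776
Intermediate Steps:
Q(E) = -2*E
d(F, l) = 2 - l**2 - 174*F - 2*l - F*(49 + F) (d(F, l) = 2 - ((174*F + 2*l) + ((F + 49)*F + l*l)) = 2 - ((2*l + 174*F) + ((49 + F)*F + l**2)) = 2 - ((2*l + 174*F) + (F*(49 + F) + l**2)) = 2 - ((2*l + 174*F) + (l**2 + F*(49 + F))) = 2 - (l**2 + 2*l + 174*F + F*(49 + F)) = 2 + (-l**2 - 174*F - 2*l - F*(49 + F)) = 2 - l**2 - 174*F - 2*l - F*(49 + F))
d((2 + Q(-2))*(-4), -186) + 41222 = (2 - ((2 - 2*(-2))*(-4))**2 - 1*(-186)**2 - 223*(2 - 2*(-2))*(-4) - 2*(-186)) + 41222 = (2 - ((2 + 4)*(-4))**2 - 1*34596 - 223*(2 + 4)*(-4) + 372) + 41222 = (2 - (6*(-4))**2 - 34596 - 1338*(-4) + 372) + 41222 = (2 - 1*(-24)**2 - 34596 - 223*(-24) + 372) + 41222 = (2 - 1*576 - 34596 + 5352 + 372) + 41222 = (2 - 576 - 34596 + 5352 + 372) + 41222 = -29446 + 41222 = 11776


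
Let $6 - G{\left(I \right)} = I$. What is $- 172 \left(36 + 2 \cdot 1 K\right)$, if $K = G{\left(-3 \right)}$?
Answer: $-9288$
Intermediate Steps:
$G{\left(I \right)} = 6 - I$
$K = 9$ ($K = 6 - -3 = 6 + 3 = 9$)
$- 172 \left(36 + 2 \cdot 1 K\right) = - 172 \left(36 + 2 \cdot 1 \cdot 9\right) = - 172 \left(36 + 2 \cdot 9\right) = - 172 \left(36 + 18\right) = \left(-172\right) 54 = -9288$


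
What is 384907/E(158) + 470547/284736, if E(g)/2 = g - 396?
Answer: -9114408265/11294528 ≈ -806.98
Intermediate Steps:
E(g) = -792 + 2*g (E(g) = 2*(g - 396) = 2*(-396 + g) = -792 + 2*g)
384907/E(158) + 470547/284736 = 384907/(-792 + 2*158) + 470547/284736 = 384907/(-792 + 316) + 470547*(1/284736) = 384907/(-476) + 156849/94912 = 384907*(-1/476) + 156849/94912 = -384907/476 + 156849/94912 = -9114408265/11294528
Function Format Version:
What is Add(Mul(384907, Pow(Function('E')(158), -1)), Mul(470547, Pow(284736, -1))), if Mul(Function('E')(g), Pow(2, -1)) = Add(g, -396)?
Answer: Rational(-9114408265, 11294528) ≈ -806.98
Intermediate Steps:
Function('E')(g) = Add(-792, Mul(2, g)) (Function('E')(g) = Mul(2, Add(g, -396)) = Mul(2, Add(-396, g)) = Add(-792, Mul(2, g)))
Add(Mul(384907, Pow(Function('E')(158), -1)), Mul(470547, Pow(284736, -1))) = Add(Mul(384907, Pow(Add(-792, Mul(2, 158)), -1)), Mul(470547, Pow(284736, -1))) = Add(Mul(384907, Pow(Add(-792, 316), -1)), Mul(470547, Rational(1, 284736))) = Add(Mul(384907, Pow(-476, -1)), Rational(156849, 94912)) = Add(Mul(384907, Rational(-1, 476)), Rational(156849, 94912)) = Add(Rational(-384907, 476), Rational(156849, 94912)) = Rational(-9114408265, 11294528)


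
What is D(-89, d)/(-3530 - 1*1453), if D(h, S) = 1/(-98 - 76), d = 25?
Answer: 1/867042 ≈ 1.1533e-6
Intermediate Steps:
D(h, S) = -1/174 (D(h, S) = 1/(-174) = -1/174)
D(-89, d)/(-3530 - 1*1453) = -1/(174*(-3530 - 1*1453)) = -1/(174*(-3530 - 1453)) = -1/174/(-4983) = -1/174*(-1/4983) = 1/867042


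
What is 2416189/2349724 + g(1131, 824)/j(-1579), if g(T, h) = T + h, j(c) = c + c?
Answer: 1518307221/3710214196 ≈ 0.40922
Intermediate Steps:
j(c) = 2*c
2416189/2349724 + g(1131, 824)/j(-1579) = 2416189/2349724 + (1131 + 824)/((2*(-1579))) = 2416189*(1/2349724) + 1955/(-3158) = 2416189/2349724 + 1955*(-1/3158) = 2416189/2349724 - 1955/3158 = 1518307221/3710214196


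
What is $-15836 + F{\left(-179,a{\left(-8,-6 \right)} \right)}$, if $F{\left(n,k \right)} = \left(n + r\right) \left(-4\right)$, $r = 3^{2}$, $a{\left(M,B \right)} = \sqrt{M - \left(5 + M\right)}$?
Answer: $-15156$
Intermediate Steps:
$a{\left(M,B \right)} = i \sqrt{5}$ ($a{\left(M,B \right)} = \sqrt{-5} = i \sqrt{5}$)
$r = 9$
$F{\left(n,k \right)} = -36 - 4 n$ ($F{\left(n,k \right)} = \left(n + 9\right) \left(-4\right) = \left(9 + n\right) \left(-4\right) = -36 - 4 n$)
$-15836 + F{\left(-179,a{\left(-8,-6 \right)} \right)} = -15836 - -680 = -15836 + \left(-36 + 716\right) = -15836 + 680 = -15156$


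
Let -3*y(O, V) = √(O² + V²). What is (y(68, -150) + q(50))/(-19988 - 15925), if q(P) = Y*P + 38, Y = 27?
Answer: -1388/35913 + 2*√6781/107739 ≈ -0.037120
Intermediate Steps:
q(P) = 38 + 27*P (q(P) = 27*P + 38 = 38 + 27*P)
y(O, V) = -√(O² + V²)/3
(y(68, -150) + q(50))/(-19988 - 15925) = (-√(68² + (-150)²)/3 + (38 + 27*50))/(-19988 - 15925) = (-√(4624 + 22500)/3 + (38 + 1350))/(-35913) = (-2*√6781/3 + 1388)*(-1/35913) = (1388 - 2*√6781/3)*(-1/35913) = -1388/35913 + 2*√6781/107739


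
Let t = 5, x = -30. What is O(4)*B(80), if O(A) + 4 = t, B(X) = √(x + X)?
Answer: 5*√2 ≈ 7.0711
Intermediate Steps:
B(X) = √(-30 + X)
O(A) = 1 (O(A) = -4 + 5 = 1)
O(4)*B(80) = 1*√(-30 + 80) = 1*√50 = 1*(5*√2) = 5*√2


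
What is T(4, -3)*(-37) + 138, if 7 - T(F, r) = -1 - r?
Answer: -47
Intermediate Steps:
T(F, r) = 8 + r (T(F, r) = 7 - (-1 - r) = 7 + (1 + r) = 8 + r)
T(4, -3)*(-37) + 138 = (8 - 3)*(-37) + 138 = 5*(-37) + 138 = -185 + 138 = -47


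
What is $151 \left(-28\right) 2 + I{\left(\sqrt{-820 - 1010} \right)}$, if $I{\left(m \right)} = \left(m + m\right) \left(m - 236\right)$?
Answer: $-12116 - 472 i \sqrt{1830} \approx -12116.0 - 20191.0 i$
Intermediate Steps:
$I{\left(m \right)} = 2 m \left(-236 + m\right)$
$151 \left(-28\right) 2 + I{\left(\sqrt{-820 - 1010} \right)} = 151 \left(-28\right) 2 + 2 \sqrt{-820 - 1010} \left(-236 + \sqrt{-820 - 1010}\right) = \left(-4228\right) 2 + 2 \sqrt{-1830} \left(-236 + \sqrt{-1830}\right) = -8456 + 2 i \sqrt{1830} \left(-236 + i \sqrt{1830}\right)$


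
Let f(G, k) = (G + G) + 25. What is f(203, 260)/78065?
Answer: 431/78065 ≈ 0.0055210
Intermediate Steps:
f(G, k) = 25 + 2*G (f(G, k) = 2*G + 25 = 25 + 2*G)
f(203, 260)/78065 = (25 + 2*203)/78065 = (25 + 406)*(1/78065) = 431*(1/78065) = 431/78065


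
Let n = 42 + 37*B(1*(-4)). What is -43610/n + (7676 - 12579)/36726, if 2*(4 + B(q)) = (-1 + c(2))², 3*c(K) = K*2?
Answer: 28820001967/68714346 ≈ 419.42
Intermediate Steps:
c(K) = 2*K/3 (c(K) = (K*2)/3 = (2*K)/3 = 2*K/3)
B(q) = -71/18 (B(q) = -4 + (-1 + (⅔)*2)²/2 = -4 + (-1 + 4/3)²/2 = -4 + (⅓)²/2 = -4 + (½)*(⅑) = -4 + 1/18 = -71/18)
n = -1871/18 (n = 42 + 37*(-71/18) = 42 - 2627/18 = -1871/18 ≈ -103.94)
-43610/n + (7676 - 12579)/36726 = -43610/(-1871/18) + (7676 - 12579)/36726 = -43610*(-18/1871) - 4903*1/36726 = 784980/1871 - 4903/36726 = 28820001967/68714346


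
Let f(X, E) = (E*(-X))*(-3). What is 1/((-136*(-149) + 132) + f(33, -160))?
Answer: 1/4556 ≈ 0.00021949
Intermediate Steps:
f(X, E) = 3*E*X (f(X, E) = -E*X*(-3) = 3*E*X)
1/((-136*(-149) + 132) + f(33, -160)) = 1/((-136*(-149) + 132) + 3*(-160)*33) = 1/((20264 + 132) - 15840) = 1/(20396 - 15840) = 1/4556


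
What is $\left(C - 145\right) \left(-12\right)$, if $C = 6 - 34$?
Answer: $2076$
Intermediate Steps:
$C = -28$
$\left(C - 145\right) \left(-12\right) = \left(-28 - 145\right) \left(-12\right) = \left(-173\right) \left(-12\right) = 2076$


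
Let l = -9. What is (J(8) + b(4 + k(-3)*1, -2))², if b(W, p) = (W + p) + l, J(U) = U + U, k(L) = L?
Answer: 36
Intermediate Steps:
J(U) = 2*U
b(W, p) = -9 + W + p (b(W, p) = (W + p) - 9 = -9 + W + p)
(J(8) + b(4 + k(-3)*1, -2))² = (2*8 + (-9 + (4 - 3*1) - 2))² = (16 + (-9 + (4 - 3) - 2))² = (16 + (-9 + 1 - 2))² = (16 - 10)² = 6² = 36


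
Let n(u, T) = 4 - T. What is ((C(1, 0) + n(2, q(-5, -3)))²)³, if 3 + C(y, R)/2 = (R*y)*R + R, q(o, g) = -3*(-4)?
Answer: 7529536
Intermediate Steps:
q(o, g) = 12
C(y, R) = -6 + 2*R + 2*y*R² (C(y, R) = -6 + 2*((R*y)*R + R) = -6 + 2*(y*R² + R) = -6 + 2*(R + y*R²) = -6 + (2*R + 2*y*R²) = -6 + 2*R + 2*y*R²)
((C(1, 0) + n(2, q(-5, -3)))²)³ = (((-6 + 2*0 + 2*1*0²) + (4 - 1*12))²)³ = (((-6 + 0 + 2*1*0) + (4 - 12))²)³ = (((-6 + 0 + 0) - 8)²)³ = ((-6 - 8)²)³ = ((-14)²)³ = 196³ = 7529536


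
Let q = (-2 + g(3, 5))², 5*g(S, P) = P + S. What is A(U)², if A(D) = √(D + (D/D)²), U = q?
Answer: 29/25 ≈ 1.1600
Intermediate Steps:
g(S, P) = P/5 + S/5 (g(S, P) = (P + S)/5 = P/5 + S/5)
q = 4/25 (q = (-2 + ((⅕)*5 + (⅕)*3))² = (-2 + (1 + ⅗))² = (-2 + 8/5)² = (-⅖)² = 4/25 ≈ 0.16000)
U = 4/25 ≈ 0.16000
A(D) = √(1 + D) (A(D) = √(D + 1²) = √(D + 1) = √(1 + D))
A(U)² = (√(1 + 4/25))² = (√(29/25))² = (√29/5)² = 29/25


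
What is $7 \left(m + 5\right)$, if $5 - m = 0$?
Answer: $70$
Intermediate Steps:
$m = 5$ ($m = 5 - 0 = 5 + 0 = 5$)
$7 \left(m + 5\right) = 7 \left(5 + 5\right) = 7 \cdot 10 = 70$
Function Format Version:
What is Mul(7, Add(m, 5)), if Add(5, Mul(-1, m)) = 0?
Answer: 70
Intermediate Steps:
m = 5 (m = Add(5, Mul(-1, 0)) = Add(5, 0) = 5)
Mul(7, Add(m, 5)) = Mul(7, Add(5, 5)) = Mul(7, 10) = 70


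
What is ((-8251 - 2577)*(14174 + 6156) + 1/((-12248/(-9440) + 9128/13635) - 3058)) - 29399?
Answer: -433010886638329525/1966777327 ≈ -2.2016e+8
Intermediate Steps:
((-8251 - 2577)*(14174 + 6156) + 1/((-12248/(-9440) + 9128/13635) - 3058)) - 29399 = (-10828*20330 + 1/((-12248*(-1/9440) + 9128*(1/13635)) - 3058)) - 29399 = (-220133240 + 1/((1531/1180 + 9128/13635) - 3058)) - 29399 = (-220133240 + 1/(1265849/643572 - 3058)) - 29399 = (-220133240 + 1/(-1966777327/643572)) - 29399 = (-220133240 - 643572/1966777327) - 29399 = -432953065351693052/1966777327 - 29399 = -433010886638329525/1966777327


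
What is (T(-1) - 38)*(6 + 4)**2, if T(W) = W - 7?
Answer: -4600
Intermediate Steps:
T(W) = -7 + W
(T(-1) - 38)*(6 + 4)**2 = ((-7 - 1) - 38)*(6 + 4)**2 = (-8 - 38)*10**2 = -46*100 = -4600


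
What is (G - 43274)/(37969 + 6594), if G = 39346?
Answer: -3928/44563 ≈ -0.088145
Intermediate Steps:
(G - 43274)/(37969 + 6594) = (39346 - 43274)/(37969 + 6594) = -3928/44563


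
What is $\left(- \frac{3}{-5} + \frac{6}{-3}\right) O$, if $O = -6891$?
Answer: $\frac{48237}{5} \approx 9647.4$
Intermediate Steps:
$\left(- \frac{3}{-5} + \frac{6}{-3}\right) O = \left(- \frac{3}{-5} + \frac{6}{-3}\right) \left(-6891\right) = \left(\left(-3\right) \left(- \frac{1}{5}\right) + 6 \left(- \frac{1}{3}\right)\right) \left(-6891\right) = \left(\frac{3}{5} - 2\right) \left(-6891\right) = \left(- \frac{7}{5}\right) \left(-6891\right) = \frac{48237}{5}$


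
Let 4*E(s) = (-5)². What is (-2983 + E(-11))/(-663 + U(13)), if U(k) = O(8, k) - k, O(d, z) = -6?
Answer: 11907/2728 ≈ 4.3647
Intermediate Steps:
E(s) = 25/4 (E(s) = (¼)*(-5)² = (¼)*25 = 25/4)
U(k) = -6 - k
(-2983 + E(-11))/(-663 + U(13)) = (-2983 + 25/4)/(-663 + (-6 - 1*13)) = -11907/(4*(-663 + (-6 - 13))) = -11907/(4*(-663 - 19)) = -11907/4/(-682) = -11907/4*(-1/682) = 11907/2728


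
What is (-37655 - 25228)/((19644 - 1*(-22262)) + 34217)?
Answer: -62883/76123 ≈ -0.82607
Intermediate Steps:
(-37655 - 25228)/((19644 - 1*(-22262)) + 34217) = -62883/((19644 + 22262) + 34217) = -62883/(41906 + 34217) = -62883/76123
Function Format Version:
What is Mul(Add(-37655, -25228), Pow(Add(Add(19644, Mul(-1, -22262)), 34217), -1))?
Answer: Rational(-62883, 76123) ≈ -0.82607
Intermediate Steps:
Mul(Add(-37655, -25228), Pow(Add(Add(19644, Mul(-1, -22262)), 34217), -1)) = Mul(-62883, Pow(Add(Add(19644, 22262), 34217), -1)) = Mul(-62883, Pow(Add(41906, 34217), -1)) = Mul(-62883, Pow(76123, -1)) = Mul(-62883, Rational(1, 76123)) = Rational(-62883, 76123)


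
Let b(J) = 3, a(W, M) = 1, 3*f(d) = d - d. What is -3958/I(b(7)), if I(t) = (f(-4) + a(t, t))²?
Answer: -3958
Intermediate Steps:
f(d) = 0 (f(d) = (d - d)/3 = (⅓)*0 = 0)
I(t) = 1 (I(t) = (0 + 1)² = 1² = 1)
-3958/I(b(7)) = -3958/1 = -3958*1 = -3958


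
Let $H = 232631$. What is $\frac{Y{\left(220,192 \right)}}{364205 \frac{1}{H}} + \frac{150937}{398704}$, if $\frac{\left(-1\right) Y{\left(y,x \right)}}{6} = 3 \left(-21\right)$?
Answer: $\frac{35114816074757}{145209990320} \approx 241.82$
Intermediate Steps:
$Y{\left(y,x \right)} = 378$ ($Y{\left(y,x \right)} = - 6 \cdot 3 \left(-21\right) = \left(-6\right) \left(-63\right) = 378$)
$\frac{Y{\left(220,192 \right)}}{364205 \frac{1}{H}} + \frac{150937}{398704} = \frac{378}{364205 \cdot \frac{1}{232631}} + \frac{150937}{398704} = \frac{378}{364205 \cdot \frac{1}{232631}} + 150937 \cdot \frac{1}{398704} = \frac{378}{\frac{364205}{232631}} + \frac{150937}{398704} = 378 \cdot \frac{232631}{364205} + \frac{150937}{398704} = \frac{87934518}{364205} + \frac{150937}{398704} = \frac{35114816074757}{145209990320}$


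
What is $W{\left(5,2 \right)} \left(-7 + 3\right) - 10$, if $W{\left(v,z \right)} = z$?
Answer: $-18$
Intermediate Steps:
$W{\left(5,2 \right)} \left(-7 + 3\right) - 10 = 2 \left(-7 + 3\right) - 10 = 2 \left(-4\right) - 10 = -8 - 10 = -18$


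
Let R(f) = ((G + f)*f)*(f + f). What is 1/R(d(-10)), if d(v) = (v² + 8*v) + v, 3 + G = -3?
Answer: 1/800 ≈ 0.0012500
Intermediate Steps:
G = -6 (G = -3 - 3 = -6)
d(v) = v² + 9*v
R(f) = 2*f²*(-6 + f) (R(f) = ((-6 + f)*f)*(f + f) = (f*(-6 + f))*(2*f) = 2*f²*(-6 + f))
1/R(d(-10)) = 1/(2*(-10*(9 - 10))²*(-6 - 10*(9 - 10))) = 1/(2*(-10*(-1))²*(-6 - 10*(-1))) = 1/(2*10²*(-6 + 10)) = 1/(2*100*4) = 1/800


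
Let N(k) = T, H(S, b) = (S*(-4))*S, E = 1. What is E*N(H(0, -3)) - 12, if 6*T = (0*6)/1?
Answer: -12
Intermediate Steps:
T = 0 (T = ((0*6)/1)/6 = (0*1)/6 = (⅙)*0 = 0)
H(S, b) = -4*S² (H(S, b) = (-4*S)*S = -4*S²)
N(k) = 0
E*N(H(0, -3)) - 12 = 1*0 - 12 = 0 - 12 = -12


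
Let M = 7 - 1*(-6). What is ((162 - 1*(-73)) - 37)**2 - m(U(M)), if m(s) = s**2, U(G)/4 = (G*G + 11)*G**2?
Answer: -14805983196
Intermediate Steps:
M = 13 (M = 7 + 6 = 13)
U(G) = 4*G**2*(11 + G**2) (U(G) = 4*((G*G + 11)*G**2) = 4*((G**2 + 11)*G**2) = 4*((11 + G**2)*G**2) = 4*(G**2*(11 + G**2)) = 4*G**2*(11 + G**2))
((162 - 1*(-73)) - 37)**2 - m(U(M)) = ((162 - 1*(-73)) - 37)**2 - (4*13**2*(11 + 13**2))**2 = ((162 + 73) - 37)**2 - (4*169*(11 + 169))**2 = (235 - 37)**2 - (4*169*180)**2 = 198**2 - 1*121680**2 = 39204 - 1*14806022400 = 39204 - 14806022400 = -14805983196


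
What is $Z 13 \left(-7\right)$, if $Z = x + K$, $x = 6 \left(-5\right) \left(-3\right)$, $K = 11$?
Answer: $-9191$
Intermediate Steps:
$x = 90$ ($x = \left(-30\right) \left(-3\right) = 90$)
$Z = 101$ ($Z = 90 + 11 = 101$)
$Z 13 \left(-7\right) = 101 \cdot 13 \left(-7\right) = 1313 \left(-7\right) = -9191$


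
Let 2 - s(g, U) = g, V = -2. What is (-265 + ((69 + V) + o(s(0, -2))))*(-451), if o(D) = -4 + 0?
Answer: 91102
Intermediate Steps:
s(g, U) = 2 - g
o(D) = -4
(-265 + ((69 + V) + o(s(0, -2))))*(-451) = (-265 + ((69 - 2) - 4))*(-451) = (-265 + (67 - 4))*(-451) = (-265 + 63)*(-451) = -202*(-451) = 91102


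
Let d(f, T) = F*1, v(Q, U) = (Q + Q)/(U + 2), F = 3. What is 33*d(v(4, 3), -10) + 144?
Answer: 243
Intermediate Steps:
v(Q, U) = 2*Q/(2 + U) (v(Q, U) = (2*Q)/(2 + U) = 2*Q/(2 + U))
d(f, T) = 3 (d(f, T) = 3*1 = 3)
33*d(v(4, 3), -10) + 144 = 33*3 + 144 = 99 + 144 = 243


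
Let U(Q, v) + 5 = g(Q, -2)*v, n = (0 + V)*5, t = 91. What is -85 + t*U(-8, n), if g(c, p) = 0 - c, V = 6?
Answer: 21300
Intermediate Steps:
g(c, p) = -c
n = 30 (n = (0 + 6)*5 = 6*5 = 30)
U(Q, v) = -5 - Q*v (U(Q, v) = -5 + (-Q)*v = -5 - Q*v)
-85 + t*U(-8, n) = -85 + 91*(-5 - 1*(-8)*30) = -85 + 91*(-5 + 240) = -85 + 91*235 = -85 + 21385 = 21300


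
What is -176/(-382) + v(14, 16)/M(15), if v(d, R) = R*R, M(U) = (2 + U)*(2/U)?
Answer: 368216/3247 ≈ 113.40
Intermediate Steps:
M(U) = 2*(2 + U)/U
v(d, R) = R**2
-176/(-382) + v(14, 16)/M(15) = -176/(-382) + 16**2/(2 + 4/15) = -176*(-1/382) + 256/(2 + 4*(1/15)) = 88/191 + 256/(2 + 4/15) = 88/191 + 256/(34/15) = 88/191 + 256*(15/34) = 88/191 + 1920/17 = 368216/3247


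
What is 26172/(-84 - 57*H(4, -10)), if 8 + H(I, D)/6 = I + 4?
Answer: -2181/7 ≈ -311.57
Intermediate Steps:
H(I, D) = -24 + 6*I (H(I, D) = -48 + 6*(I + 4) = -48 + 6*(4 + I) = -48 + (24 + 6*I) = -24 + 6*I)
26172/(-84 - 57*H(4, -10)) = 26172/(-84 - 57*(-24 + 6*4)) = 26172/(-84 - 57*(-24 + 24)) = 26172/(-84 - 57*0) = 26172/(-84 + 0) = 26172/(-84) = 26172*(-1/84) = -2181/7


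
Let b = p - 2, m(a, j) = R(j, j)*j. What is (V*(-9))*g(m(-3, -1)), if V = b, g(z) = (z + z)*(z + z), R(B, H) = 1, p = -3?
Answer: 180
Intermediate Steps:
m(a, j) = j (m(a, j) = 1*j = j)
b = -5 (b = -3 - 2 = -5)
g(z) = 4*z**2 (g(z) = (2*z)*(2*z) = 4*z**2)
V = -5
(V*(-9))*g(m(-3, -1)) = (-5*(-9))*(4*(-1)**2) = 45*(4*1) = 45*4 = 180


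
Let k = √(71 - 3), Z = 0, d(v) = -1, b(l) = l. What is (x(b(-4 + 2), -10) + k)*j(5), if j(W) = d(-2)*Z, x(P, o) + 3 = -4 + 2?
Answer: 0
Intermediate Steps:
x(P, o) = -5 (x(P, o) = -3 + (-4 + 2) = -3 - 2 = -5)
j(W) = 0 (j(W) = -1*0 = 0)
k = 2*√17 (k = √68 = 2*√17 ≈ 8.2462)
(x(b(-4 + 2), -10) + k)*j(5) = (-5 + 2*√17)*0 = 0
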